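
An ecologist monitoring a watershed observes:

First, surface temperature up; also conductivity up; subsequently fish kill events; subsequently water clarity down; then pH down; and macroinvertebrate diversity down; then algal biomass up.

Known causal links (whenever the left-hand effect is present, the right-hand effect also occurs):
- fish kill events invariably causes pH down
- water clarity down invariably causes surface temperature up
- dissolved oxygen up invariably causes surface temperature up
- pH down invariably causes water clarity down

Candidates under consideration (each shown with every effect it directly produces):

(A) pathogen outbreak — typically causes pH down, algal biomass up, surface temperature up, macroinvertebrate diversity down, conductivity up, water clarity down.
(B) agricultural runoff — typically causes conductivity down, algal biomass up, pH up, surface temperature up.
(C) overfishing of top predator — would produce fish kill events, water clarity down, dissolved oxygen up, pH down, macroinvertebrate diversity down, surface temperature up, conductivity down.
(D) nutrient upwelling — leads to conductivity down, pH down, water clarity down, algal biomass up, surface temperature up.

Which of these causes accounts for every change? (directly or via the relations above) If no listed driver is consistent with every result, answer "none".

Per-candidate check:
(A) pathogen outbreak — surface temperature up +; conductivity up +; fish kill events -; water clarity down +; pH down +; macroinvertebrate diversity down +; algal biomass up +
(B) agricultural runoff — surface temperature up +; conductivity up -; fish kill events -; water clarity down -; pH down -; macroinvertebrate diversity down -; algal biomass up +
(C) overfishing of top predator — surface temperature up +; conductivity up -; fish kill events +; water clarity down +; pH down +; macroinvertebrate diversity down +; algal biomass up -
(D) nutrient upwelling — fails on conductivity up, fish kill events, macroinvertebrate diversity down (predicts conductivity down, not conductivity up)
Every candidate fails on at least one observation.

none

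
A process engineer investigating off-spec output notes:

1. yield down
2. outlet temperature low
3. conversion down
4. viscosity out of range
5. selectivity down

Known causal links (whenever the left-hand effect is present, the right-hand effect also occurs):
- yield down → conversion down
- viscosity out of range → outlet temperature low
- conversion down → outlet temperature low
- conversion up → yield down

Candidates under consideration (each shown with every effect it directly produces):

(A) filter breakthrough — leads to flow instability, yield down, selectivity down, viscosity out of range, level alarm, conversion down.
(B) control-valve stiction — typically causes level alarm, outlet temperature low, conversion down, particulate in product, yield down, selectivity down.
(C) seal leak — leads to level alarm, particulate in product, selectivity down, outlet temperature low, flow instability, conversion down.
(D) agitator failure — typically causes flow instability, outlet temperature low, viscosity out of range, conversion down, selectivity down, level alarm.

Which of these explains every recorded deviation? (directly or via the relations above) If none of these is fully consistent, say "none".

Checking each candidate against the observations:
(A) filter breakthrough — accounts for every observation (outlet temperature low through conversion down → outlet temperature low)
(B) control-valve stiction — yield down +; outlet temperature low +; conversion down +; viscosity out of range -; selectivity down +
(C) seal leak — yield down -; outlet temperature low +; conversion down +; viscosity out of range -; selectivity down +
(D) agitator failure — does not account for yield down
Only (A) is consistent with every observation.

A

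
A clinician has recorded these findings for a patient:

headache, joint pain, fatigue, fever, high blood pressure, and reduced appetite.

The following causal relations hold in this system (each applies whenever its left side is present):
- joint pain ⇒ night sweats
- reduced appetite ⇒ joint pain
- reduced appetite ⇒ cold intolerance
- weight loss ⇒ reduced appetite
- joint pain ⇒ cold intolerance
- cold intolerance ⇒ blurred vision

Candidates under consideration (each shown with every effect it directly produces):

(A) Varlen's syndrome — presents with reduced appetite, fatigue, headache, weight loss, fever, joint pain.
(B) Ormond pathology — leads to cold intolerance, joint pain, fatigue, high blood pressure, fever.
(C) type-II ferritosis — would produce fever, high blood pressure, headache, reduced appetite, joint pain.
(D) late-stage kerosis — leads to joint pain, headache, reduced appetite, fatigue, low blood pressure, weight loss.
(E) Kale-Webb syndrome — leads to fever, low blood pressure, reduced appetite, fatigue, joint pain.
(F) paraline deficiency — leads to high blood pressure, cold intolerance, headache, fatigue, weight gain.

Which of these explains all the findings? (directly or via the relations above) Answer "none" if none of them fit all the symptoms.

none

Checking each candidate against the observations:
(A) Varlen's syndrome — does not account for high blood pressure
(B) Ormond pathology — does not account for headache, reduced appetite
(C) type-II ferritosis — does not account for fatigue
(D) late-stage kerosis — fails on fever, high blood pressure (predicts low blood pressure, not high blood pressure)
(E) Kale-Webb syndrome — headache -; joint pain +; fatigue +; fever +; high blood pressure -; reduced appetite +
(F) paraline deficiency — headache +; joint pain -; fatigue +; fever -; high blood pressure +; reduced appetite -
No candidate is consistent with all observations.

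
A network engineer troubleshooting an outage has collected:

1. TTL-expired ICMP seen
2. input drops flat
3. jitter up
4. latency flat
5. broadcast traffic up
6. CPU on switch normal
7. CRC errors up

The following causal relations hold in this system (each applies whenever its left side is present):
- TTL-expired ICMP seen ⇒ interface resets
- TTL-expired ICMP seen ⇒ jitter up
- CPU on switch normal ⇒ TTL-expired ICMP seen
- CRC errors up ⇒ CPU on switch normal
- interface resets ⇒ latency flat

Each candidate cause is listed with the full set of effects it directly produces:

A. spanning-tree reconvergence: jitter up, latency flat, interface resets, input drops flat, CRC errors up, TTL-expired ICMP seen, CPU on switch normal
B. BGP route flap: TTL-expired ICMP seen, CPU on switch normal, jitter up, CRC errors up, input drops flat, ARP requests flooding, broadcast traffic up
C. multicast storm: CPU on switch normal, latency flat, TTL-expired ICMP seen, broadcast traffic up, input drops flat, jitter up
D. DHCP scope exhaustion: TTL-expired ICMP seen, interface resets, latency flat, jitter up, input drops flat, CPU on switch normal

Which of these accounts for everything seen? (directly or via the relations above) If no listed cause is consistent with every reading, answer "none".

B

Per-candidate check:
(A) spanning-tree reconvergence — TTL-expired ICMP seen match; input drops flat match; jitter up match; latency flat match; broadcast traffic up miss; CPU on switch normal match; CRC errors up match
(B) BGP route flap — accounts for every observation (latency flat through TTL-expired ICMP seen → interface resets → latency flat)
(C) multicast storm — TTL-expired ICMP seen match; input drops flat match; jitter up match; latency flat match; broadcast traffic up match; CPU on switch normal match; CRC errors up miss
(D) DHCP scope exhaustion — TTL-expired ICMP seen match; input drops flat match; jitter up match; latency flat match; broadcast traffic up miss; CPU on switch normal match; CRC errors up miss
(B) alone accounts for all the evidence.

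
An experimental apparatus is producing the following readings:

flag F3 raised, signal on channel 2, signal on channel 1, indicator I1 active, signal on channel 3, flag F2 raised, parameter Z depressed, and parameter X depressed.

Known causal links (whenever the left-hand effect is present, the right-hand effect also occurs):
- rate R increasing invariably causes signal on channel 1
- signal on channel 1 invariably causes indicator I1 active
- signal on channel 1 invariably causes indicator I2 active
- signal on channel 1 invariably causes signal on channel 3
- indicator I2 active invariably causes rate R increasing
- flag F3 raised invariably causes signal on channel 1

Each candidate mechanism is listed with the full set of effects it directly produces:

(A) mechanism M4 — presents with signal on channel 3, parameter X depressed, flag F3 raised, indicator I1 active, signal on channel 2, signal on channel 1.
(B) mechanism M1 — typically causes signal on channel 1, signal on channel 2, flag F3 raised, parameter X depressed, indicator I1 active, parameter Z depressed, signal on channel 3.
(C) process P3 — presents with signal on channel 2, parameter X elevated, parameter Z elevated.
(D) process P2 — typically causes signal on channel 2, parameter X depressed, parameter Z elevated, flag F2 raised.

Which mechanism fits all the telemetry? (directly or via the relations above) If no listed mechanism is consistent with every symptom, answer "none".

For each candidate, compare predicted effects to what was observed:
(A) mechanism M4 — flag F3 raised match; signal on channel 2 match; signal on channel 1 match; indicator I1 active match; signal on channel 3 match; flag F2 raised miss; parameter Z depressed miss; parameter X depressed match
(B) mechanism M1 — flag F3 raised match; signal on channel 2 match; signal on channel 1 match; indicator I1 active match; signal on channel 3 match; flag F2 raised miss; parameter Z depressed match; parameter X depressed match
(C) process P3 — fails on flag F3 raised, signal on channel 1, indicator I1 active, signal on channel 3, flag F2 raised, parameter Z depressed, parameter X depressed (predicts parameter Z elevated, not parameter Z depressed; predicts parameter X elevated, not parameter X depressed)
(D) process P2 — fails on flag F3 raised, signal on channel 1, indicator I1 active, signal on channel 3, parameter Z depressed (predicts parameter Z elevated, not parameter Z depressed)
No candidate is consistent with all observations.

none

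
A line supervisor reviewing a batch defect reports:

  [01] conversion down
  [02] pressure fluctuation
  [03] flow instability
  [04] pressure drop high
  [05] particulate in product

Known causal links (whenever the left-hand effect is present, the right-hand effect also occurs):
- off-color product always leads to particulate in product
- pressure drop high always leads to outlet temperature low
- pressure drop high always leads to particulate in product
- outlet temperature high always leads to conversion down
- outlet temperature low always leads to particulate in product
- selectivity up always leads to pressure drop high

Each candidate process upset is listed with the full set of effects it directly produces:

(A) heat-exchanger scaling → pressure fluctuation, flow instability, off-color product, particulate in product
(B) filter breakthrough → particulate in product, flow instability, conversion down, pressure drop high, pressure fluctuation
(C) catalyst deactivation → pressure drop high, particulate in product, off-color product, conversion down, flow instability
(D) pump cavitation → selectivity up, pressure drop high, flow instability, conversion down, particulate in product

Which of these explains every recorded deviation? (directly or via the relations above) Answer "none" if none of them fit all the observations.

Testing each hypothesis:
(A) heat-exchanger scaling — does not account for conversion down, pressure drop high
(B) filter breakthrough — accounts for every observation
(C) catalyst deactivation — conversion down yes; pressure fluctuation NO; flow instability yes; pressure drop high yes; particulate in product yes
(D) pump cavitation — conversion down yes; pressure fluctuation NO; flow instability yes; pressure drop high yes; particulate in product yes
Only (B) is consistent with every observation.

B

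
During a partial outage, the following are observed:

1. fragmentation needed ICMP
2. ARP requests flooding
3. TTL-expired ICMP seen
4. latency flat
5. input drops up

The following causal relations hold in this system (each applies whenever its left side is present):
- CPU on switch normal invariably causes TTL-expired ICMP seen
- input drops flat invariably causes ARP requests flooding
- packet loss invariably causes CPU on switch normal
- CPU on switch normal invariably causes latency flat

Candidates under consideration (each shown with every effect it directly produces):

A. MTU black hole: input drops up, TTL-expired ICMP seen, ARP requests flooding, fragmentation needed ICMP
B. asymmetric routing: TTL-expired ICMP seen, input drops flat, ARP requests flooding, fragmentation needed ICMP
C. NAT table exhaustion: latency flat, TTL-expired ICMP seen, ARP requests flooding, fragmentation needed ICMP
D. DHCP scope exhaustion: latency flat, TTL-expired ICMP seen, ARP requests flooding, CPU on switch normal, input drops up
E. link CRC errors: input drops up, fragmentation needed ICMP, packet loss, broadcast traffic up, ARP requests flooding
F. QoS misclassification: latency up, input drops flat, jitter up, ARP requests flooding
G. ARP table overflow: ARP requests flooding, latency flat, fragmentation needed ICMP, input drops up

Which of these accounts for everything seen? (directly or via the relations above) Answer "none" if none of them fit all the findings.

E

Testing each hypothesis:
(A) MTU black hole — fragmentation needed ICMP +; ARP requests flooding +; TTL-expired ICMP seen +; latency flat -; input drops up +
(B) asymmetric routing — fragmentation needed ICMP +; ARP requests flooding +; TTL-expired ICMP seen +; latency flat -; input drops up -
(C) NAT table exhaustion — fragmentation needed ICMP +; ARP requests flooding +; TTL-expired ICMP seen +; latency flat +; input drops up -
(D) DHCP scope exhaustion — fragmentation needed ICMP -; ARP requests flooding +; TTL-expired ICMP seen +; latency flat +; input drops up +
(E) link CRC errors — accounts for every observation (TTL-expired ICMP seen via packet loss → CPU on switch normal → TTL-expired ICMP seen)
(F) QoS misclassification — fails on fragmentation needed ICMP, TTL-expired ICMP seen, latency flat, input drops up (predicts latency up, not latency flat; predicts input drops flat, not input drops up)
(G) ARP table overflow — does not account for TTL-expired ICMP seen
(E) is the only candidate with no mismatches.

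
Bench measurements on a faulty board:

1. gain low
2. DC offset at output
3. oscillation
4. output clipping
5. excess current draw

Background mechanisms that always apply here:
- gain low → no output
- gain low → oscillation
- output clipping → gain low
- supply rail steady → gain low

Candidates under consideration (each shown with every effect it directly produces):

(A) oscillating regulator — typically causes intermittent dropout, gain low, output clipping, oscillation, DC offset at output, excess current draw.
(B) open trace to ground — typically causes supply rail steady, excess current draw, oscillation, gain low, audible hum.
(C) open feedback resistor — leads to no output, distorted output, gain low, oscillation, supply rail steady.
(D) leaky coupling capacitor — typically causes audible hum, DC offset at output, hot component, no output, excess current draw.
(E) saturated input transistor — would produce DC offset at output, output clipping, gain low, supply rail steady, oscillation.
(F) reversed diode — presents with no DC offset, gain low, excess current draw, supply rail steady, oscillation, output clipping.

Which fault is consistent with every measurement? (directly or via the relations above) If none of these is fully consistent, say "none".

For each candidate, compare predicted effects to what was observed:
(A) oscillating regulator — accounts for every observation
(B) open trace to ground — gain low ✓; DC offset at output ✗; oscillation ✓; output clipping ✗; excess current draw ✓
(C) open feedback resistor — gain low ✓; DC offset at output ✗; oscillation ✓; output clipping ✗; excess current draw ✗
(D) leaky coupling capacitor — gain low ✗; DC offset at output ✓; oscillation ✗; output clipping ✗; excess current draw ✓
(E) saturated input transistor — does not account for excess current draw
(F) reversed diode — fails on DC offset at output (predicts no DC offset, not DC offset at output)
(A) is the only candidate with no mismatches.

A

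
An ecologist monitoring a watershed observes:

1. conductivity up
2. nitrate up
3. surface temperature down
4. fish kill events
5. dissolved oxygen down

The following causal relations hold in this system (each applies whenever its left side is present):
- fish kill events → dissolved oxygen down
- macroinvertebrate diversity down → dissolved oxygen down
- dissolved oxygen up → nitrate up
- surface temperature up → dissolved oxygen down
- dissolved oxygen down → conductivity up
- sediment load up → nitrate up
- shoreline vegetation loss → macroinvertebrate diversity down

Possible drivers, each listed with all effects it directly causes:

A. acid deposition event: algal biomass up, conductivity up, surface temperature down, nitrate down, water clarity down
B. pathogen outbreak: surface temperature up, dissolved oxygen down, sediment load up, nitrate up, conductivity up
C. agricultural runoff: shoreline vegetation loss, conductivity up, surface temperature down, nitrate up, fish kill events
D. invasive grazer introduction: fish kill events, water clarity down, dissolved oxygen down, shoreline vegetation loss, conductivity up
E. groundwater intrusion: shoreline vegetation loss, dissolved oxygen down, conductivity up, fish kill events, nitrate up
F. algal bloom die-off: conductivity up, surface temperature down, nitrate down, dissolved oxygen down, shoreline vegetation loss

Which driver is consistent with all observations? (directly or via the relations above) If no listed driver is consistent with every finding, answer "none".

Testing each hypothesis:
(A) acid deposition event — conductivity up yes; nitrate up NO; surface temperature down yes; fish kill events NO; dissolved oxygen down NO
(B) pathogen outbreak — fails on surface temperature down, fish kill events (predicts surface temperature up, not surface temperature down)
(C) agricultural runoff — conductivity up yes; nitrate up yes; surface temperature down yes; fish kill events yes; dissolved oxygen down yes (through fish kill events → dissolved oxygen down)
(D) invasive grazer introduction — conductivity up yes; nitrate up NO; surface temperature down NO; fish kill events yes; dissolved oxygen down yes
(E) groundwater intrusion — conductivity up yes; nitrate up yes; surface temperature down NO; fish kill events yes; dissolved oxygen down yes
(F) algal bloom die-off — fails on nitrate up, fish kill events (predicts nitrate down, not nitrate up)
(C) alone accounts for all the evidence.

C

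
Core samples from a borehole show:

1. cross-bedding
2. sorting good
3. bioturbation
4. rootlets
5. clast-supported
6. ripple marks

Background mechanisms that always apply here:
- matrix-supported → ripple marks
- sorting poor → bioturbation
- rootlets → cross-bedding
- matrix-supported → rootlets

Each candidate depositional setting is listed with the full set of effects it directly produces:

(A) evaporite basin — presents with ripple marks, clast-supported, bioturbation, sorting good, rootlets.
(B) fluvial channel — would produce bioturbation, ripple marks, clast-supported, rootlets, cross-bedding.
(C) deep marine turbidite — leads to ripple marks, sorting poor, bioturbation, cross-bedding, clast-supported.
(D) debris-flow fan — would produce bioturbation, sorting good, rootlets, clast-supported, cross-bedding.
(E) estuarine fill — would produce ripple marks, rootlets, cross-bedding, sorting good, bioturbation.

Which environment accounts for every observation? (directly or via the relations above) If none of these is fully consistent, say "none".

Testing each hypothesis:
(A) evaporite basin — cross-bedding yes (through rootlets → cross-bedding); sorting good yes; bioturbation yes; rootlets yes; clast-supported yes; ripple marks yes
(B) fluvial channel — cross-bedding yes; sorting good NO; bioturbation yes; rootlets yes; clast-supported yes; ripple marks yes
(C) deep marine turbidite — cross-bedding yes; sorting good NO; bioturbation yes; rootlets NO; clast-supported yes; ripple marks yes
(D) debris-flow fan — cross-bedding yes; sorting good yes; bioturbation yes; rootlets yes; clast-supported yes; ripple marks NO
(E) estuarine fill — does not account for clast-supported
(A) is the only candidate with no mismatches.

A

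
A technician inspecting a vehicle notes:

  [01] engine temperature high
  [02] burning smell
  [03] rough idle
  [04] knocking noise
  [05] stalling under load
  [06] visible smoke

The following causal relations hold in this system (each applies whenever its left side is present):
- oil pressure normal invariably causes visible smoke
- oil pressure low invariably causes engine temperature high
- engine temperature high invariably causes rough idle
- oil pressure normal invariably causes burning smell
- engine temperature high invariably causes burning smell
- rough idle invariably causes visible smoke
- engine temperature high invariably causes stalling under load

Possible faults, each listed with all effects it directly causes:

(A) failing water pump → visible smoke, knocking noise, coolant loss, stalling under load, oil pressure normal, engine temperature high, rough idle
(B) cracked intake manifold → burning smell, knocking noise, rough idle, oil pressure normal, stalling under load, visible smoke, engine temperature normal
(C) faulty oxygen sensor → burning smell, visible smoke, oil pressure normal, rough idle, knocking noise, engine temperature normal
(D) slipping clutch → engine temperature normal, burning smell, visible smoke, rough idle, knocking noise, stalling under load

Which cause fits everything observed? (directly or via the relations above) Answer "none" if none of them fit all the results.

Testing each hypothesis:
(A) failing water pump — accounts for every observation (burning smell via oil pressure normal → burning smell)
(B) cracked intake manifold — engine temperature high ✗; burning smell ✓; rough idle ✓; knocking noise ✓; stalling under load ✓; visible smoke ✓
(C) faulty oxygen sensor — engine temperature high ✗; burning smell ✓; rough idle ✓; knocking noise ✓; stalling under load ✗; visible smoke ✓
(D) slipping clutch — engine temperature high ✗; burning smell ✓; rough idle ✓; knocking noise ✓; stalling under load ✓; visible smoke ✓
(A) alone accounts for all the evidence.

A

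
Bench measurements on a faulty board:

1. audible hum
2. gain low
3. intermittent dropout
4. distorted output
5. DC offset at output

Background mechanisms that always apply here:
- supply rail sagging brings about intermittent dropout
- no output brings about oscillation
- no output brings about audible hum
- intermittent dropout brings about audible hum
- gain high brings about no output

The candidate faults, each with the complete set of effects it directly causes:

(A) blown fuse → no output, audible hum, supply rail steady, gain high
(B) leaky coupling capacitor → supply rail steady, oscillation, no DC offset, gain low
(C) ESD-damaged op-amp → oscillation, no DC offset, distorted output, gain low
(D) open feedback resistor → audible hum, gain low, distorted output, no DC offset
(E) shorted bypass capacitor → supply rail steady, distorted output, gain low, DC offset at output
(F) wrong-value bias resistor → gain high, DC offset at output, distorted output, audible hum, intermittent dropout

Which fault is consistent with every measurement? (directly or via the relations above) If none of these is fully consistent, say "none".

none

Per-candidate check:
(A) blown fuse — fails on gain low, intermittent dropout, distorted output, DC offset at output (predicts gain high, not gain low)
(B) leaky coupling capacitor — audible hum ✗; gain low ✓; intermittent dropout ✗; distorted output ✗; DC offset at output ✗
(C) ESD-damaged op-amp — audible hum ✗; gain low ✓; intermittent dropout ✗; distorted output ✓; DC offset at output ✗
(D) open feedback resistor — audible hum ✓; gain low ✓; intermittent dropout ✗; distorted output ✓; DC offset at output ✗
(E) shorted bypass capacitor — audible hum ✗; gain low ✓; intermittent dropout ✗; distorted output ✓; DC offset at output ✓
(F) wrong-value bias resistor — fails on gain low (predicts gain high, not gain low)
None of the listed candidates fits everything.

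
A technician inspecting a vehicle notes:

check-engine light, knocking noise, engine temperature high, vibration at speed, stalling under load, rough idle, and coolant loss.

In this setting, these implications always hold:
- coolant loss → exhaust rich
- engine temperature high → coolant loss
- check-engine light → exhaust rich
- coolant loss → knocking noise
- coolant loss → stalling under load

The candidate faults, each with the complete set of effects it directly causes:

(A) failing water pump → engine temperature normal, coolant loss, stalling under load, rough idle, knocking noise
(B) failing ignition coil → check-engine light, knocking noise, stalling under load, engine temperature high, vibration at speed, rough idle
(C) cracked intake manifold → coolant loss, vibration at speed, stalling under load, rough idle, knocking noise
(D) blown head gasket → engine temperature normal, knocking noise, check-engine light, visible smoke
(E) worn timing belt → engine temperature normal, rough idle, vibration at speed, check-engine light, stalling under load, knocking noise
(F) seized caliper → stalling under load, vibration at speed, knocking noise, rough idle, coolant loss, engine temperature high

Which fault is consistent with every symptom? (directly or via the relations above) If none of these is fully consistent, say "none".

Testing each hypothesis:
(A) failing water pump — check-engine light -; knocking noise +; engine temperature high -; vibration at speed -; stalling under load +; rough idle +; coolant loss +
(B) failing ignition coil — accounts for every observation (coolant loss by engine temperature high → coolant loss)
(C) cracked intake manifold — does not account for check-engine light, engine temperature high
(D) blown head gasket — fails on engine temperature high, vibration at speed, stalling under load, rough idle, coolant loss (predicts engine temperature normal, not engine temperature high)
(E) worn timing belt — fails on engine temperature high, coolant loss (predicts engine temperature normal, not engine temperature high)
(F) seized caliper — does not account for check-engine light
Only (B) is consistent with every observation.

B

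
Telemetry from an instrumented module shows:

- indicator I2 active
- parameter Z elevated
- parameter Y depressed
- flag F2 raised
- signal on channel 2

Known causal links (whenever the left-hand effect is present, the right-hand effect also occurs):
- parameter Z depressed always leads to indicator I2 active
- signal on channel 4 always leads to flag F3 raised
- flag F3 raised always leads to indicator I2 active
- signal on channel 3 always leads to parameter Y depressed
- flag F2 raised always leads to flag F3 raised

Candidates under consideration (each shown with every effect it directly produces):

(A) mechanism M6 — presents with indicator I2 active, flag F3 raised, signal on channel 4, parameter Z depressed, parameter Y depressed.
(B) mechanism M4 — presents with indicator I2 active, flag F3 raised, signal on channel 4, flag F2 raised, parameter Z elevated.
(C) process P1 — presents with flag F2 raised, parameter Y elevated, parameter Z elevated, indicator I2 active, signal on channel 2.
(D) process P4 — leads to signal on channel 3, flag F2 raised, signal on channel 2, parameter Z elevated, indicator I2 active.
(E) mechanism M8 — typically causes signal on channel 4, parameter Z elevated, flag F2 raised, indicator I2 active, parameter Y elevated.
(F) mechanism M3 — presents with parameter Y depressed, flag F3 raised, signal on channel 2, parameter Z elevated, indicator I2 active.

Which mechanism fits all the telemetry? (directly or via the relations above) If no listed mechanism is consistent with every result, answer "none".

Per-candidate check:
(A) mechanism M6 — indicator I2 active ✓; parameter Z elevated ✗; parameter Y depressed ✓; flag F2 raised ✗; signal on channel 2 ✗
(B) mechanism M4 — indicator I2 active ✓; parameter Z elevated ✓; parameter Y depressed ✗; flag F2 raised ✓; signal on channel 2 ✗
(C) process P1 — indicator I2 active ✓; parameter Z elevated ✓; parameter Y depressed ✗; flag F2 raised ✓; signal on channel 2 ✓
(D) process P4 — indicator I2 active ✓; parameter Z elevated ✓; parameter Y depressed ✓ (through signal on channel 3 → parameter Y depressed); flag F2 raised ✓; signal on channel 2 ✓
(E) mechanism M8 — indicator I2 active ✓; parameter Z elevated ✓; parameter Y depressed ✗; flag F2 raised ✓; signal on channel 2 ✗
(F) mechanism M3 — does not account for flag F2 raised
(D) alone accounts for all the evidence.

D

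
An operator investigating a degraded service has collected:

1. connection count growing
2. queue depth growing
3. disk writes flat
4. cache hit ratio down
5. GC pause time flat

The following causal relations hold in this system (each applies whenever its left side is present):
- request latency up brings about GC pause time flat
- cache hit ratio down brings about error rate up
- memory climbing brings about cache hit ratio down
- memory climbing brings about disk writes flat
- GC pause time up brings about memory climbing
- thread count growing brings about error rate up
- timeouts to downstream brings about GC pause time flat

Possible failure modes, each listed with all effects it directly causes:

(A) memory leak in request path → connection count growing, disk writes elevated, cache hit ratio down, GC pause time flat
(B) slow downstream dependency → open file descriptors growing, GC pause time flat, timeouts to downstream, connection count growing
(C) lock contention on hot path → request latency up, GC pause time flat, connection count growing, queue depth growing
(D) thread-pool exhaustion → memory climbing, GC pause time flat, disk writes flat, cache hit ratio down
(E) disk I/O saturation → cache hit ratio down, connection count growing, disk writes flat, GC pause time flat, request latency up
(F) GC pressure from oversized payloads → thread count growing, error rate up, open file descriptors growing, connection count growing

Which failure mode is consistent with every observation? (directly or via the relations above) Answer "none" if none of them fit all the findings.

Per-candidate check:
(A) memory leak in request path — fails on queue depth growing, disk writes flat (predicts disk writes elevated, not disk writes flat)
(B) slow downstream dependency — connection count growing ✓; queue depth growing ✗; disk writes flat ✗; cache hit ratio down ✗; GC pause time flat ✓
(C) lock contention on hot path — connection count growing ✓; queue depth growing ✓; disk writes flat ✗; cache hit ratio down ✗; GC pause time flat ✓
(D) thread-pool exhaustion — connection count growing ✗; queue depth growing ✗; disk writes flat ✓; cache hit ratio down ✓; GC pause time flat ✓
(E) disk I/O saturation — does not account for queue depth growing
(F) GC pressure from oversized payloads — connection count growing ✓; queue depth growing ✗; disk writes flat ✗; cache hit ratio down ✗; GC pause time flat ✗
None of the listed candidates fits everything.

none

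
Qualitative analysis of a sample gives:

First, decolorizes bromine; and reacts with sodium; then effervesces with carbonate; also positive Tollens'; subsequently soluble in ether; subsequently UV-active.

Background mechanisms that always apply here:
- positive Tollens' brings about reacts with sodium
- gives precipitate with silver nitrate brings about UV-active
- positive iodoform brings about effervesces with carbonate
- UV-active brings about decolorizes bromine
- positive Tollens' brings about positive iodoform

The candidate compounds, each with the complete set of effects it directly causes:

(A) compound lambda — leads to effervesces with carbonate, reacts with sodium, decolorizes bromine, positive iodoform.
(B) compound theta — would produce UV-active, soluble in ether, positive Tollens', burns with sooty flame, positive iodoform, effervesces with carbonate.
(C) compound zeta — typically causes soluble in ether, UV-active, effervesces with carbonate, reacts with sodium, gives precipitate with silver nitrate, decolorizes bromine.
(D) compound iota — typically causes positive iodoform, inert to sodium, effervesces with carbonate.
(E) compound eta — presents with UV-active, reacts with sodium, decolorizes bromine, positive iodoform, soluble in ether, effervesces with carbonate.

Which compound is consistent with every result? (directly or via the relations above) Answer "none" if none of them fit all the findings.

B

Testing each hypothesis:
(A) compound lambda — decolorizes bromine +; reacts with sodium +; effervesces with carbonate +; positive Tollens' -; soluble in ether -; UV-active -
(B) compound theta — accounts for every observation (decolorizes bromine via UV-active → decolorizes bromine)
(C) compound zeta — decolorizes bromine +; reacts with sodium +; effervesces with carbonate +; positive Tollens' -; soluble in ether +; UV-active +
(D) compound iota — decolorizes bromine -; reacts with sodium -; effervesces with carbonate +; positive Tollens' -; soluble in ether -; UV-active -
(E) compound eta — does not account for positive Tollens'
(B) alone accounts for all the evidence.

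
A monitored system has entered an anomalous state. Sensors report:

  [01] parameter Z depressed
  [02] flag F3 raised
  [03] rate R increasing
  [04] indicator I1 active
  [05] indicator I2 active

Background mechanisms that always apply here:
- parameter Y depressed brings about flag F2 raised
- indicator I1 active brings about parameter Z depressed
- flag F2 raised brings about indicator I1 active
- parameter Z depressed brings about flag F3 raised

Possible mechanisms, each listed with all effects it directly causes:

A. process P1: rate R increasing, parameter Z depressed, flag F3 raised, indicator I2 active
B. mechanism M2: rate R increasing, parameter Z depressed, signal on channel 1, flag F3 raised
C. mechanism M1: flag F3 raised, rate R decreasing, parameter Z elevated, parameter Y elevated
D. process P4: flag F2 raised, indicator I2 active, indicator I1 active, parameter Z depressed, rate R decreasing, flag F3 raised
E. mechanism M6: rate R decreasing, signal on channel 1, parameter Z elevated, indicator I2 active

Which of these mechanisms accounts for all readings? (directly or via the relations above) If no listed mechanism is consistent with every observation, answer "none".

Per-candidate check:
(A) process P1 — does not account for indicator I1 active
(B) mechanism M2 — does not account for indicator I1 active, indicator I2 active
(C) mechanism M1 — parameter Z depressed -; flag F3 raised +; rate R increasing -; indicator I1 active -; indicator I2 active -
(D) process P4 — parameter Z depressed +; flag F3 raised +; rate R increasing -; indicator I1 active +; indicator I2 active +
(E) mechanism M6 — parameter Z depressed -; flag F3 raised -; rate R increasing -; indicator I1 active -; indicator I2 active +
No candidate is consistent with all observations.

none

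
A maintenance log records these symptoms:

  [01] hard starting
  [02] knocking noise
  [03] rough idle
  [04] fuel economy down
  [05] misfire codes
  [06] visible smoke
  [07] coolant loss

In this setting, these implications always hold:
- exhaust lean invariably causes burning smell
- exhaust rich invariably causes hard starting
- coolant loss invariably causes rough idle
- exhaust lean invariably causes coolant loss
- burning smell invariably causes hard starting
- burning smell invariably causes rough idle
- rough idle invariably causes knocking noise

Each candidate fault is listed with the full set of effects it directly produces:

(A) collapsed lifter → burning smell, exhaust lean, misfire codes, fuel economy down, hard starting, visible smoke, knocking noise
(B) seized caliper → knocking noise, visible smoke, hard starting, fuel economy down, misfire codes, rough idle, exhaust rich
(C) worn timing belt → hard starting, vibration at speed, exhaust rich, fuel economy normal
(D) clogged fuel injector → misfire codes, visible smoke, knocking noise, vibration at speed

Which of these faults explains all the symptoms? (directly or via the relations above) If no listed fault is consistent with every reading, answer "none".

Per-candidate check:
(A) collapsed lifter — hard starting match; knocking noise match; rough idle match (through burning smell → rough idle); fuel economy down match; misfire codes match; visible smoke match; coolant loss match (through exhaust lean → coolant loss)
(B) seized caliper — hard starting match; knocking noise match; rough idle match; fuel economy down match; misfire codes match; visible smoke match; coolant loss miss
(C) worn timing belt — fails on knocking noise, rough idle, fuel economy down, misfire codes, visible smoke, coolant loss (predicts fuel economy normal, not fuel economy down)
(D) clogged fuel injector — hard starting miss; knocking noise match; rough idle miss; fuel economy down miss; misfire codes match; visible smoke match; coolant loss miss
Only (A) is consistent with every observation.

A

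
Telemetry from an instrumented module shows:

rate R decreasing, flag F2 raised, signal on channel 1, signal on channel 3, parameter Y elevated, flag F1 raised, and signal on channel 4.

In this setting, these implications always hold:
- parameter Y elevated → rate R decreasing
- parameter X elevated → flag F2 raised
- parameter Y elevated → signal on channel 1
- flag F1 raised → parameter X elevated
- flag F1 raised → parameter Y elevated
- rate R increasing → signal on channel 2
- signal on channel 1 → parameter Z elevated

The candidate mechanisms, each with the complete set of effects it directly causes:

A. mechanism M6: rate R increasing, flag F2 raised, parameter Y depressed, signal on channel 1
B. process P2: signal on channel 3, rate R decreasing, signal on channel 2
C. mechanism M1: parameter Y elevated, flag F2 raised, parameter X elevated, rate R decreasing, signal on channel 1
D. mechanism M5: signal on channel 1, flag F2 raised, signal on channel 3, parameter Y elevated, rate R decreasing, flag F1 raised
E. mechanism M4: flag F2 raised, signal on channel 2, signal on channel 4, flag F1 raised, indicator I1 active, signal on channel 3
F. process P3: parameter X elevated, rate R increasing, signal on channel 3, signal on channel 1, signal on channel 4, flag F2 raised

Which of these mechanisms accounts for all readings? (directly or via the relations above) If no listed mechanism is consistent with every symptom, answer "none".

E

For each candidate, compare predicted effects to what was observed:
(A) mechanism M6 — rate R decreasing miss; flag F2 raised match; signal on channel 1 match; signal on channel 3 miss; parameter Y elevated miss; flag F1 raised miss; signal on channel 4 miss
(B) process P2 — does not account for flag F2 raised, signal on channel 1, parameter Y elevated, flag F1 raised, signal on channel 4
(C) mechanism M1 — rate R decreasing match; flag F2 raised match; signal on channel 1 match; signal on channel 3 miss; parameter Y elevated match; flag F1 raised miss; signal on channel 4 miss
(D) mechanism M5 — rate R decreasing match; flag F2 raised match; signal on channel 1 match; signal on channel 3 match; parameter Y elevated match; flag F1 raised match; signal on channel 4 miss
(E) mechanism M4 — rate R decreasing match (through flag F1 raised → parameter Y elevated → rate R decreasing); flag F2 raised match; signal on channel 1 match (through flag F1 raised → parameter Y elevated → signal on channel 1); signal on channel 3 match; parameter Y elevated match (through flag F1 raised → parameter Y elevated); flag F1 raised match; signal on channel 4 match
(F) process P3 — fails on rate R decreasing, parameter Y elevated, flag F1 raised (predicts rate R increasing, not rate R decreasing)
(E) is the only candidate with no mismatches.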